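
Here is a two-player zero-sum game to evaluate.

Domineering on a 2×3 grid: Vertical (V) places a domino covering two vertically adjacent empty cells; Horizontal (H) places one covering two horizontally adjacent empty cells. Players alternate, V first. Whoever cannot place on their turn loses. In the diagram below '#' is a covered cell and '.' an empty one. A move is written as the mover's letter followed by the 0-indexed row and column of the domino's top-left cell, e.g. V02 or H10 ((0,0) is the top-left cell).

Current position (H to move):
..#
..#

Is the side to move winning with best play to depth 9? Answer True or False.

[..#/..#] H move#1: H00:+1/###/..#*, H10:+1/..#/###
[###/..#] end (terminal -1, V#2); searched ..#/..# to 9

H winning at [..#/..#]: True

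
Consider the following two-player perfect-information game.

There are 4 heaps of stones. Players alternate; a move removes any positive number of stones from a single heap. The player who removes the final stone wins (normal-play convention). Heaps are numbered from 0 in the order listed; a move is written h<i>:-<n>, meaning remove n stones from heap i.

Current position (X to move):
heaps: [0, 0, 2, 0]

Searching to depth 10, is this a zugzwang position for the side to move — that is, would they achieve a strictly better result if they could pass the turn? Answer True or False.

p1 X@[(0,0,2,0)]: h2:-1[(0,0,1,0)]-1 h2:-2[(0,0,0,0)]+1*
p2 O@[(0,0,0,0)] terminal -1; root [(0,0,2,0)] d10
suppose X passes — search the same position with O to move:
pass> p1 O@[(0,0,2,0)]: h2:-1[(0,0,1,0)]-1 h2:-2[(0,0,0,0)]+1*
pass> p2 X@[(0,0,0,0)] terminal -1; root [(0,0,2,0)] d10
for X: play +1, pass -1

zugzwang((0,0,2,0), X) = False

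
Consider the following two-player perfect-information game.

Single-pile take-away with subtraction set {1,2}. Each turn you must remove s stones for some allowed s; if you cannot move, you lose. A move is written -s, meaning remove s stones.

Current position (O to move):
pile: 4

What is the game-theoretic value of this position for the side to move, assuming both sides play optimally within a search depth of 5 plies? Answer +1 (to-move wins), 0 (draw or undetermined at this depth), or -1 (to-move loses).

value(4, O) = +1

p1 O@[4]: -1[3]+1* -2[2]-1
p2 X@[3]: -1[2]-1* -2[1]-1
p3 O@[2]: -1[1]-1 -2[0]+1*
p4 X@[0] terminal -1; root [4] d5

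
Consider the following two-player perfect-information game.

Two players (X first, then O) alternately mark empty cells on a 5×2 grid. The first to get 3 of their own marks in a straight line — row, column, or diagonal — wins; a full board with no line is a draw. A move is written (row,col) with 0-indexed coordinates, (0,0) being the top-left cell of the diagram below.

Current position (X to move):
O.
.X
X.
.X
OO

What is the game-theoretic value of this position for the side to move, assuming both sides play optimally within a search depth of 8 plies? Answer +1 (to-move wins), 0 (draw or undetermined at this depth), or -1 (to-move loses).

value(O./.X/X./.X/OO, X) = +1

[O./.X/X./.X/OO] X move#1: (0,1):+0/OX/.X/X./.X/OO, (1,0):+1/O./XX/X./.X/OO*, (2,1):+1/O./.X/XX/.X/OO, (3,0):+1/O./.X/X./XX/OO
[O./XX/X./.X/OO] O move#2: (0,1):-1/OO/XX/X./.X/OO*, (2,1):-1/O./XX/XO/.X/OO, (3,0):-1/O./XX/X./OX/OO
[OO/XX/X./.X/OO] X move#3: (2,1):+1/OO/XX/XX/.X/OO*, (3,0):+1/OO/XX/X./XX/OO
[OO/XX/XX/.X/OO] end (terminal -1, O#4); searched O./.X/X./.X/OO to 8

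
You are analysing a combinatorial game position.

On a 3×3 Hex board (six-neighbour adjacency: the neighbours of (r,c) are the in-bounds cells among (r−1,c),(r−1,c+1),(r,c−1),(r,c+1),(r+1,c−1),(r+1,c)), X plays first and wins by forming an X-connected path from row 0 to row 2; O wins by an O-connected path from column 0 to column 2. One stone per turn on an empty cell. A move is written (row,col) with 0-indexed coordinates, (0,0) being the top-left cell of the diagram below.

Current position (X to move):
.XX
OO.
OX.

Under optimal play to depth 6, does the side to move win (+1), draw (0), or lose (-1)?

p1 X@[.XX/OO./OX.]: (0,0)[XXX/OO./OX.]-1 (1,2)[.XX/OOX/OX.]+1* (2,2)[.XX/OO./OXX]-1
p2 O@[.XX/OOX/OX.] terminal -1; root [.XX/OO./OX.] d6

value(.XX/OO./OX., X) = +1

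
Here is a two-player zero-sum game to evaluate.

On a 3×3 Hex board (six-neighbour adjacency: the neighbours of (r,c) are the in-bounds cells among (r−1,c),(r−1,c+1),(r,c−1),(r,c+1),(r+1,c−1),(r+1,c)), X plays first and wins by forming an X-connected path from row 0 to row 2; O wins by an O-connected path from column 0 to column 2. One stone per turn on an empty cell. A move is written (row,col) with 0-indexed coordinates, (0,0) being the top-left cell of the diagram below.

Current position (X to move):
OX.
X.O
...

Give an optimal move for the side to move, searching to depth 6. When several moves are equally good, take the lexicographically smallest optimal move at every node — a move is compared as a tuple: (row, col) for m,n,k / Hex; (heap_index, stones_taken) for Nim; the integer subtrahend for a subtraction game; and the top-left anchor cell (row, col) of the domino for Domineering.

X's best at [OX./X.O/...]: (1,1)

p1 X@[OX./X.O/...]: (0,2)[OXX/X.O/...]-1 (1,1)[OX./XXO/...]+1* (2,0)[OX./X.O/X..]+1 (2,1)[OX./X.O/.X.]+1 (2,2)[OX./X.O/..X]-1
p2 O@[OX./XXO/...]: (0,2)[OXO/XXO/...]-1* (2,0)[OX./XXO/O..]-1 (2,1)[OX./XXO/.O.]-1 (2,2)[OX./XXO/..O]-1
p3 X@[OXO/XXO/...]: (2,0)[OXO/XXO/X..]+1* (2,1)[OXO/XXO/.X.]+1 (2,2)[OXO/XXO/..X]+1
p4 O@[OXO/XXO/X..] terminal -1; root [OX./X.O/...] d6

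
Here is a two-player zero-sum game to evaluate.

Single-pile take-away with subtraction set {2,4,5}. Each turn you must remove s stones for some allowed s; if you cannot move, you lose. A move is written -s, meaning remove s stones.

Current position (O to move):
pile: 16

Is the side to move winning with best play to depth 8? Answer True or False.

[16] O move#1: -2:+1/14*, -4:-1/12, -5:-1/11
[14] X move#2: -2:-1/12*, -4:-1/10, -5:-1/9
[12] O move#3: -2:-1/10, -4:+1/8*, -5:+1/7
[8] X move#4: -2:-1/6*, -4:-1/4, -5:-1/3
[6] O move#5: -2:-1/4, -4:-1/2, -5:+1/1*
[1] end (terminal -1, X#6); searched 16 to 8

O winning at [16]: True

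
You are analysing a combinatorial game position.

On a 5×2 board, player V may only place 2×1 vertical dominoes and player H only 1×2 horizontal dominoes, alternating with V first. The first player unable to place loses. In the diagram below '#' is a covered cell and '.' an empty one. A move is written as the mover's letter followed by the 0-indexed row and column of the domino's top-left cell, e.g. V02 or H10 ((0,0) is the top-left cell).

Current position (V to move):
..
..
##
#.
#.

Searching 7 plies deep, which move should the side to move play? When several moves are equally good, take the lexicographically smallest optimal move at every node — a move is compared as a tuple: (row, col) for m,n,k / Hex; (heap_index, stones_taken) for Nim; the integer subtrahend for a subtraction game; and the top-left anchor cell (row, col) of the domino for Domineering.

V's best at [../../##/#./#.]: V00

[../../##/#./#.] V move#1: V00:+1/#./#./##/#./#.*, V01:+1/.#/.#/##/#./#., V31:-1/../../##/##/##
[#./#./##/#./#.] end (terminal -1, H#2); searched ../../##/#./#. to 7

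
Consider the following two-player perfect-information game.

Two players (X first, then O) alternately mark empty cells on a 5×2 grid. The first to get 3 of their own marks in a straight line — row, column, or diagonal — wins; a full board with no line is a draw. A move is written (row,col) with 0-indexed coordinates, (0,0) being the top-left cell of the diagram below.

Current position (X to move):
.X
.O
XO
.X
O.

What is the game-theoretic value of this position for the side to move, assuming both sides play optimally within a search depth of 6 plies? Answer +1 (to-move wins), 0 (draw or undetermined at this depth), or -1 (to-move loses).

p1 X@[.X/.O/XO/.X/O.]: (0,0)[XX/.O/XO/.X/O.]+0 (1,0)[.X/XO/XO/.X/O.]+1* (3,0)[.X/.O/XO/XX/O.]+0 (4,1)[.X/.O/XO/.X/OX]+0
p2 O@[.X/XO/XO/.X/O.]: (0,0)[OX/XO/XO/.X/O.]-1* (3,0)[.X/XO/XO/OX/O.]-1 (4,1)[.X/XO/XO/.X/OO]-1
p3 X@[OX/XO/XO/.X/O.]: (3,0)[OX/XO/XO/XX/O.]+1* (4,1)[OX/XO/XO/.X/OX]+0
p4 O@[OX/XO/XO/XX/O.] terminal -1; root [.X/.O/XO/.X/O.] d6

value(.X/.O/XO/.X/O., X) = +1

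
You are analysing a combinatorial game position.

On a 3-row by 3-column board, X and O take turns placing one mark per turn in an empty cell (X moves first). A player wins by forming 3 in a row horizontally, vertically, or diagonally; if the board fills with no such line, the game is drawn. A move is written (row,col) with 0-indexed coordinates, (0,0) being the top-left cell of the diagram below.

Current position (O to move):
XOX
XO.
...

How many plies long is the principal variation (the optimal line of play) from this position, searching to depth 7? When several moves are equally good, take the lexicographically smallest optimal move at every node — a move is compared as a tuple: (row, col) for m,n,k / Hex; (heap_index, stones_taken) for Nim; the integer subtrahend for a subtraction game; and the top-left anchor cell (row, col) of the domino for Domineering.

p1 O@[XOX/XO./...]: (1,2)[XOX/XOO/...]-1 (2,0)[XOX/XO./O..]+0 (2,1)[XOX/XO./.O.]+1* (2,2)[XOX/XO./..O]-1
p2 X@[XOX/XO./.O.] terminal -1; root [XOX/XO./...] d7

PV length from [XOX/XO./...]: 1 ply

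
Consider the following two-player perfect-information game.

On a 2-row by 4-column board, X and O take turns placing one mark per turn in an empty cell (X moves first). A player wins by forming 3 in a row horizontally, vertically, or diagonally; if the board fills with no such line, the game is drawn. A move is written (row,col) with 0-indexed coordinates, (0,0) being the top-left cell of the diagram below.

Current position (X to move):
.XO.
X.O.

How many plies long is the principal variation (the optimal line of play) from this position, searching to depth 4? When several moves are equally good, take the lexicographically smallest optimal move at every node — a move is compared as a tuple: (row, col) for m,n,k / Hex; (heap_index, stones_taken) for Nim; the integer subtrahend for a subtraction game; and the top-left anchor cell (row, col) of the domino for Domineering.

ply 1, X at .XO./X.O. | (0,0)=+0→XXO./X.O.*; (0,3)=+0→.XOX/X.O.; (1,1)=+0→.XO./XXO.; (1,3)=+0→.XO./X.OX
ply 2, O at XXO./X.O. | (0,3)=+0→XXOO/X.O.*; (1,1)=+0→XXO./XOO.; (1,3)=+0→XXO./X.OO
ply 3, X at XXOO/X.O. | (1,1)=+0→XXOO/XXO.*; (1,3)=+0→XXOO/X.OX
ply 4, O at XXOO/XXO. | (1,3)=+0→XXOO/XXOO*
ply 5: XXOO/XXOO is terminal +0 (X); from .XO./X.O. depth 4

PV length from [.XO./X.O.]: 4 plies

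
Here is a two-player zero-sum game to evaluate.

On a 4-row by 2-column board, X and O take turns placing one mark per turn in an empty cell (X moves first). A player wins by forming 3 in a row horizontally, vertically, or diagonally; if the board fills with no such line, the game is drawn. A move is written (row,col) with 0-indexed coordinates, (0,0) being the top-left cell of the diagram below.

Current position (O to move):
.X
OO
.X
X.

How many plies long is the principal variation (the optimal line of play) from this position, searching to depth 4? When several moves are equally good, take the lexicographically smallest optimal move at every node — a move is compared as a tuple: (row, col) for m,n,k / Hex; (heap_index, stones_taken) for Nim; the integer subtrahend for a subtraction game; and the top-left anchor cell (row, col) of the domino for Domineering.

[.X/OO/.X/X.] O move#1: (0,0):+0/OX/OO/.X/X.*, (2,0):+0/.X/OO/OX/X., (3,1):+0/.X/OO/.X/XO
[OX/OO/.X/X.] X move#2: (2,0):+0/OX/OO/XX/X.*, (3,1):-1/OX/OO/.X/XX
[OX/OO/XX/X.] O move#3: (3,1):+0/OX/OO/XX/XO*
[OX/OO/XX/XO] end (terminal +0, X#4); searched .X/OO/.X/X. to 4

PV length from [.X/OO/.X/X.]: 3 plies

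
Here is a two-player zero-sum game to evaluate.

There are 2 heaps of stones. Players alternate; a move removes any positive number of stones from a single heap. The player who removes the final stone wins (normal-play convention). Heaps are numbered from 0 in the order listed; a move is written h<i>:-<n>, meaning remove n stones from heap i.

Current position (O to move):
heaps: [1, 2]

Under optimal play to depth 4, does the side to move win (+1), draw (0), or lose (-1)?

value((1,2), O) = +1

p1 O@[(1,2)]: h0:-1[(0,2)]-1 h1:-1[(1,1)]+1* h1:-2[(1,0)]-1
p2 X@[(1,1)]: h0:-1[(0,1)]-1* h1:-1[(1,0)]-1
p3 O@[(0,1)]: h1:-1[(0,0)]+1*
p4 X@[(0,0)] terminal -1; root [(1,2)] d4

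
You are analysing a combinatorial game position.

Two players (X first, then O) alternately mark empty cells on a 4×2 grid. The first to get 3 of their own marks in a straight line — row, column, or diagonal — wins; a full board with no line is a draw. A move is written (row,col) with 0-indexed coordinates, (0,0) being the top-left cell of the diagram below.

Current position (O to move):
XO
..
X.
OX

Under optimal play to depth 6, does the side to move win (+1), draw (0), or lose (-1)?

p1 O@[XO/../X./OX]: (1,0)[XO/O./X./OX]+0* (1,1)[XO/.O/X./OX]-1 (2,1)[XO/../XO/OX]-1
p2 X@[XO/O./X./OX]: (1,1)[XO/OX/X./OX]+0* (2,1)[XO/O./XX/OX]+0
p3 O@[XO/OX/X./OX]: (2,1)[XO/OX/XO/OX]+0*
p4 X@[XO/OX/XO/OX] terminal +0; root [XO/../X./OX] d6

value(XO/../X./OX, O) = 0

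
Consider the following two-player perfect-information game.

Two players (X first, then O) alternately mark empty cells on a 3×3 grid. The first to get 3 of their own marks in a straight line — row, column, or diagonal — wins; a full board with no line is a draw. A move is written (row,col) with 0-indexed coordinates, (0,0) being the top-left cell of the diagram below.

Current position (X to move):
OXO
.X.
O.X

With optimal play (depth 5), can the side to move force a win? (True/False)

X winning at [OXO/.X./O.X]: True

p1 X@[OXO/.X./O.X]: (1,0)[OXO/XX./O.X]+1* (1,2)[OXO/.XX/O.X]-1 (2,1)[OXO/.X./OXX]+1
p2 O@[OXO/XX./O.X]: (1,2)[OXO/XXO/O.X]-1* (2,1)[OXO/XX./OOX]-1
p3 X@[OXO/XXO/O.X]: (2,1)[OXO/XXO/OXX]+1*
p4 O@[OXO/XXO/OXX] terminal -1; root [OXO/.X./O.X] d5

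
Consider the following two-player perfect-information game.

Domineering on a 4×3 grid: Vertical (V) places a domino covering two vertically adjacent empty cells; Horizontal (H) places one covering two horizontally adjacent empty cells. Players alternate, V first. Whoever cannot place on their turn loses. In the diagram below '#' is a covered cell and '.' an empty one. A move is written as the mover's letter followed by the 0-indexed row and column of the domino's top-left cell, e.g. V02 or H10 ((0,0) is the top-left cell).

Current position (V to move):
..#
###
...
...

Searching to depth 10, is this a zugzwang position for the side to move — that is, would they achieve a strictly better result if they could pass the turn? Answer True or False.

p1 V@[..#/###/.../...]: V20[..#/###/#../#..]-1 V21[..#/###/.#./.#.]+1* V22[..#/###/..#/..#]-1
p2 H@[..#/###/.#./.#.]: H00[###/###/.#./.#.]-1*
p3 V@[###/###/.#./.#.]: V20[###/###/##./##.]+1* V22[###/###/.##/.##]+1
p4 H@[###/###/##./##.] terminal -1; root [..#/###/.../...] d10
pass branch (H moves first from the same position):
  | p1 H@[..#/###/.../...]: H00[###/###/.../...]-1 H20[..#/###/##./...]+1* H21[..#/###/.##/...]+1 H30[..#/###/.../##.]+1 H31[..#/###/.../.##]+1
  | p2 V@[..#/###/##./...]: V22[..#/###/###/..#]-1*
  | p3 H@[..#/###/###/..#]: H00[###/###/###/..#]+1* H30[..#/###/###/###]+1
  | p4 V@[###/###/###/..#] terminal -1; root [..#/###/.../...] d10
V moving scores +1; V passing scores -1

zugzwang(..#/###/.../..., V) = False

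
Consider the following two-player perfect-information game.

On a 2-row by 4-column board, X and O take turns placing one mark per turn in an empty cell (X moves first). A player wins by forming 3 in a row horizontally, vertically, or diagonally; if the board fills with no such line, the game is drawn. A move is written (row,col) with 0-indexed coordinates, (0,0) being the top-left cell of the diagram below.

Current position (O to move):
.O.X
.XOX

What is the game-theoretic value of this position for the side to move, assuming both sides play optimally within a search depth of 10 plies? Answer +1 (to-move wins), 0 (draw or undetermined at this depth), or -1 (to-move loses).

value(.O.X/.XOX, O) = 0

[.O.X/.XOX] O move#1: (0,0):+0/OO.X/.XOX*, (0,2):+0/.OOX/.XOX, (1,0):+0/.O.X/OXOX
[OO.X/.XOX] X move#2: (0,2):+0/OOXX/.XOX*, (1,0):-1/OO.X/XXOX
[OOXX/.XOX] O move#3: (1,0):+0/OOXX/OXOX*
[OOXX/OXOX] end (terminal +0, X#4); searched .O.X/.XOX to 10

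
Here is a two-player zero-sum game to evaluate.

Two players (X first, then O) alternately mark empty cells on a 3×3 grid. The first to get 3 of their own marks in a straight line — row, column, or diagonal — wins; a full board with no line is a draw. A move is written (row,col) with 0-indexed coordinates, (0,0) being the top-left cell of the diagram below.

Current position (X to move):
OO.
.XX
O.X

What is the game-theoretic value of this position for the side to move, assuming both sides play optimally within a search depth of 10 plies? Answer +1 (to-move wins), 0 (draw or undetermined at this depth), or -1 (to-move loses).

value(OO./.XX/O.X, X) = +1

p1 X@[OO./.XX/O.X]: (0,2)[OOX/.XX/O.X]+1* (1,0)[OO./XXX/O.X]+1 (2,1)[OO./.XX/OXX]-1
p2 O@[OOX/.XX/O.X] terminal -1; root [OO./.XX/O.X] d10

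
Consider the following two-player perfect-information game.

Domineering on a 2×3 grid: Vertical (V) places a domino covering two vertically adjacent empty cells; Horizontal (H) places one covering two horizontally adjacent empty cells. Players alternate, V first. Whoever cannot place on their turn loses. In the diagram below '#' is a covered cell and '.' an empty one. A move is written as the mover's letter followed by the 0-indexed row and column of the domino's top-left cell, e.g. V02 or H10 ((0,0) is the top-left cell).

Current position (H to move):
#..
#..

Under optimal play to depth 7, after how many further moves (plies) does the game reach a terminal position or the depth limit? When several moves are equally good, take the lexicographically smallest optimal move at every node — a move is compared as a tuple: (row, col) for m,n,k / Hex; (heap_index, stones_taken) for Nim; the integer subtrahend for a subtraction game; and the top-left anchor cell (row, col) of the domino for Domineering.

[#../#..] H move#1: H01:+1/###/#..*, H11:+1/#../###
[###/#..] end (terminal -1, V#2); searched #../#.. to 7

PV length from [#../#..]: 1 ply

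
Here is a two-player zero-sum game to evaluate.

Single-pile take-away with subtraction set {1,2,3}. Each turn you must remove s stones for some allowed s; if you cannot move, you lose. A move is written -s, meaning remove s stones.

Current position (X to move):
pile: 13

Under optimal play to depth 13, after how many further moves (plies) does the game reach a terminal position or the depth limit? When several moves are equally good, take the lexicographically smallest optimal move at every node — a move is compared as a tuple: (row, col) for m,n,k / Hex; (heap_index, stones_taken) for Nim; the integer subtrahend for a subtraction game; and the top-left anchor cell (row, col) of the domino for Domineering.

PV length from [13]: 7 plies

[13] X move#1: -1:+1/12*, -2:-1/11, -3:-1/10
[12] O move#2: -1:-1/11*, -2:-1/10, -3:-1/9
[11] X move#3: -1:-1/10, -2:-1/9, -3:+1/8*
[8] O move#4: -1:-1/7*, -2:-1/6, -3:-1/5
[7] X move#5: -1:-1/6, -2:-1/5, -3:+1/4*
[4] O move#6: -1:-1/3*, -2:-1/2, -3:-1/1
[3] X move#7: -1:-1/2, -2:-1/1, -3:+1/0*
[0] end (terminal -1, O#8); searched 13 to 13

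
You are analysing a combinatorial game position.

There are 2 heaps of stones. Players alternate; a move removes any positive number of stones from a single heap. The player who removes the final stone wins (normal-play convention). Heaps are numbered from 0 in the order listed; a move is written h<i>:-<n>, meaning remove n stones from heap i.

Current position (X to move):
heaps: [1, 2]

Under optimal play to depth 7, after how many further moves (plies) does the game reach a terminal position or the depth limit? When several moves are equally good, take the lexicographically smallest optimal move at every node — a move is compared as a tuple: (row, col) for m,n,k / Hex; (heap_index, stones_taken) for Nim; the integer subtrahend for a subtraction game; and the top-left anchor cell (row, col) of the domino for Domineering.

p1 X@[(1,2)]: h0:-1[(0,2)]-1 h1:-1[(1,1)]+1* h1:-2[(1,0)]-1
p2 O@[(1,1)]: h0:-1[(0,1)]-1* h1:-1[(1,0)]-1
p3 X@[(0,1)]: h1:-1[(0,0)]+1*
p4 O@[(0,0)] terminal -1; root [(1,2)] d7

PV length from [(1,2)]: 3 plies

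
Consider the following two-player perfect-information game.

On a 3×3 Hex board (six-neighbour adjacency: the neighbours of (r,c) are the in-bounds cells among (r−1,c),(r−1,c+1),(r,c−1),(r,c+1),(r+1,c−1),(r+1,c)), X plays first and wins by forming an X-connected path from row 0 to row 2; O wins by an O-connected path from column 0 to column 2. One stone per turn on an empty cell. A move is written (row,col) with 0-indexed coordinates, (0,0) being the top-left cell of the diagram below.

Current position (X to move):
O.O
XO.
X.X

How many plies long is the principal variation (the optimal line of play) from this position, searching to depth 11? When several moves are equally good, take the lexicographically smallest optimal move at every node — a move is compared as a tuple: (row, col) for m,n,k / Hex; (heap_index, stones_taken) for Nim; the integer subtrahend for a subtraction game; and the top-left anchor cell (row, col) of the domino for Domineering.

p1 X@[O.O/XO./X.X]: (0,1)[OXO/XO./X.X]+1* (1,2)[O.O/XOX/X.X]-1 (2,1)[O.O/XO./XXX]-1
p2 O@[OXO/XO./X.X] terminal -1; root [O.O/XO./X.X] d11

PV length from [O.O/XO./X.X]: 1 ply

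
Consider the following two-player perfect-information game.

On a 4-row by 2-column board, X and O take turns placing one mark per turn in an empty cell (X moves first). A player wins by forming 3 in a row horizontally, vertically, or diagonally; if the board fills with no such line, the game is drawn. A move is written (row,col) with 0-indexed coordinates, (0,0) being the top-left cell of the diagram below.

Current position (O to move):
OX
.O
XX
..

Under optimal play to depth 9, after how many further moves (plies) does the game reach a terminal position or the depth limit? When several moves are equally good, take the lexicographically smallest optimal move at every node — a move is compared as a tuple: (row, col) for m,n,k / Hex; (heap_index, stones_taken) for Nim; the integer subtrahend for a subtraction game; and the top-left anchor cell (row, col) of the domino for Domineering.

PV length from [OX/.O/XX/..]: 3 plies

[OX/.O/XX/..] O move#1: (1,0):+0/OX/OO/XX/..*, (3,0):+0/OX/.O/XX/O., (3,1):+0/OX/.O/XX/.O
[OX/OO/XX/..] X move#2: (3,0):+0/OX/OO/XX/X.*, (3,1):+0/OX/OO/XX/.X
[OX/OO/XX/X.] O move#3: (3,1):+0/OX/OO/XX/XO*
[OX/OO/XX/XO] end (terminal +0, X#4); searched OX/.O/XX/.. to 9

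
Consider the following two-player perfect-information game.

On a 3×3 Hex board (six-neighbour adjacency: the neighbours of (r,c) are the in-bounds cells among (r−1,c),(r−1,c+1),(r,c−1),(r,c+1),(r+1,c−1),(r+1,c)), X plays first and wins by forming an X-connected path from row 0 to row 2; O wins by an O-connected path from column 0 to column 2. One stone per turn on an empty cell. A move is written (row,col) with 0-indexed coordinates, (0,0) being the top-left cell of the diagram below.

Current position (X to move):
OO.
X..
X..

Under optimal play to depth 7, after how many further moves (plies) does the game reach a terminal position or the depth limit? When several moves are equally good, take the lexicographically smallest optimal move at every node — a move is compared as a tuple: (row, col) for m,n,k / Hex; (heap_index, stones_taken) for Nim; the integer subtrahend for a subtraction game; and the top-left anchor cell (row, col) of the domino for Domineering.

[OO./X../X..] X move#1: (0,2):+1/OOX/X../X..*, (1,1):-1/OO./XX./X.., (1,2):-1/OO./X.X/X.., (2,1):-1/OO./X../XX., (2,2):-1/OO./X../X.X
[OOX/X../X..] O move#2: (1,1):-1/OOX/XO./X..*, (1,2):-1/OOX/X.O/X.., (2,1):-1/OOX/X../XO., (2,2):-1/OOX/X../X.O
[OOX/XO./X..] X move#3: (1,2):+1/OOX/XOX/X..*, (2,1):-1/OOX/XO./XX., (2,2):-1/OOX/XO./X.X
[OOX/XOX/X..] O move#4: (2,1):-1/OOX/XOX/XO.*, (2,2):-1/OOX/XOX/X.O
[OOX/XOX/XO.] X move#5: (2,2):+1/OOX/XOX/XOX*
[OOX/XOX/XOX] end (terminal -1, O#6); searched OO./X../X.. to 7

PV length from [OO./X../X..]: 5 plies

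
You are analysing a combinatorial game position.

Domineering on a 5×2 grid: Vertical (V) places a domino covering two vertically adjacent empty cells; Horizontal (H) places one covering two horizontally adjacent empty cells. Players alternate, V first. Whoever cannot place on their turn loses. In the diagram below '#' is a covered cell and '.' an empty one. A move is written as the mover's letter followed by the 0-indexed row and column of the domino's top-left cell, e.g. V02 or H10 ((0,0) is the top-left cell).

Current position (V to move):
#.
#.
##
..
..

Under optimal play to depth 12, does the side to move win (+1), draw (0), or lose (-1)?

p1 V@[#./#./##/../..]: V01[##/##/##/../..]-1 V30[#./#./##/#./#.]+1* V31[#./#./##/.#/.#]+1
p2 H@[#./#./##/#./#.] terminal -1; root [#./#./##/../..] d12

value(#./#./##/../.., V) = +1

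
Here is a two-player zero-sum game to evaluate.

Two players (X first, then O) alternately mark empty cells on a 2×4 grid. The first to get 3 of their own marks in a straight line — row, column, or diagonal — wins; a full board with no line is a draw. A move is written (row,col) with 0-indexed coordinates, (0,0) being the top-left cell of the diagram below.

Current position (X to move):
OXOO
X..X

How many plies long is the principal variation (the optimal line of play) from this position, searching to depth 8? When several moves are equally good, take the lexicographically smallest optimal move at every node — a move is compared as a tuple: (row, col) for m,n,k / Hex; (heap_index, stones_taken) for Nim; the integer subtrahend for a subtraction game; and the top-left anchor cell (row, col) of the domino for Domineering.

ply 1, X at OXOO/X..X | (1,1)=+0→OXOO/XX.X*; (1,2)=+0→OXOO/X.XX
ply 2, O at OXOO/XX.X | (1,2)=+0→OXOO/XXOX*
ply 3: OXOO/XXOX is terminal +0 (X); from OXOO/X..X depth 8

PV length from [OXOO/X..X]: 2 plies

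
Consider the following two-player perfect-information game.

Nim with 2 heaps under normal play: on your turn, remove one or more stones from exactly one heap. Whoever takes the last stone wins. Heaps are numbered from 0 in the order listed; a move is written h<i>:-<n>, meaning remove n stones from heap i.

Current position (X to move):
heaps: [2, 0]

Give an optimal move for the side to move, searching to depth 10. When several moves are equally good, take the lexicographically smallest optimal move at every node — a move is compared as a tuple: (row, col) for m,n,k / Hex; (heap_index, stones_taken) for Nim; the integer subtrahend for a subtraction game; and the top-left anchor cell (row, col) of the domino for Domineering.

ply 1, X at (2,0) | h0:-1=-1→(1,0); h0:-2=+1→(0,0)*
ply 2: (0,0) is terminal -1 (O); from (2,0) depth 10

X's best at [(2,0)]: h0:-2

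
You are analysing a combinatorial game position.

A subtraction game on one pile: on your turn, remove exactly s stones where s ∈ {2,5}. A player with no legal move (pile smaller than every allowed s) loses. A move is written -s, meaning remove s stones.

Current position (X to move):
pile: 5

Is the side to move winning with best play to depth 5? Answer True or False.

X winning at [5]: True

p1 X@[5]: -2[3]-1 -5[0]+1*
p2 O@[0] terminal -1; root [5] d5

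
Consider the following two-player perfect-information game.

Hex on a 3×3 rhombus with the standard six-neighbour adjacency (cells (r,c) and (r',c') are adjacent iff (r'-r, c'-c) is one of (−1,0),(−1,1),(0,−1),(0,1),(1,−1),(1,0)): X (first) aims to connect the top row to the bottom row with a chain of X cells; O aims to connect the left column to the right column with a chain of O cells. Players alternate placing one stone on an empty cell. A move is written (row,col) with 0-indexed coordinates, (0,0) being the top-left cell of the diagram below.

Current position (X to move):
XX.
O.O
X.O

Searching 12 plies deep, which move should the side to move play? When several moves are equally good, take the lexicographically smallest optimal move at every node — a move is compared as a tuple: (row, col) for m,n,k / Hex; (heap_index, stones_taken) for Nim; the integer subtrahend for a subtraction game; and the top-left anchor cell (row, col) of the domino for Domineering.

p1 X@[XX./O.O/X.O]: (0,2)[XXX/O.O/X.O]-1 (1,1)[XX./OXO/X.O]+1* (2,1)[XX./O.O/XXO]-1
p2 O@[XX./OXO/X.O] terminal -1; root [XX./O.O/X.O] d12

X's best at [XX./O.O/X.O]: (1,1)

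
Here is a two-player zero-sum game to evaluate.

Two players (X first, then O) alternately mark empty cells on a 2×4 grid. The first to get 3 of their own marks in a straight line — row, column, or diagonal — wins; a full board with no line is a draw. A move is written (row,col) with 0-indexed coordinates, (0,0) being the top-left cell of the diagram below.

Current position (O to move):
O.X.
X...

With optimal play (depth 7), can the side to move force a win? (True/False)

[O.X./X...] O move#1: (0,1):+0/OOX./X...*, (0,3):+0/O.XO/X..., (1,1):+0/O.X./XO.., (1,2):+0/O.X./X.O., (1,3):+0/O.X./X..O
[OOX./X...] X move#2: (0,3):+0/OOXX/X...*, (1,1):+0/OOX./XX.., (1,2):+0/OOX./X.X., (1,3):+0/OOX./X..X
[OOXX/X...] O move#3: (1,1):+0/OOXX/XO..*, (1,2):+0/OOXX/X.O., (1,3):+0/OOXX/X..O
[OOXX/XO..] X move#4: (1,2):+0/OOXX/XOX.*, (1,3):+0/OOXX/XO.X
[OOXX/XOX.] O move#5: (1,3):+0/OOXX/XOXO*
[OOXX/XOXO] end (terminal +0, X#6); searched O.X./X... to 7

O winning at [O.X./X...]: False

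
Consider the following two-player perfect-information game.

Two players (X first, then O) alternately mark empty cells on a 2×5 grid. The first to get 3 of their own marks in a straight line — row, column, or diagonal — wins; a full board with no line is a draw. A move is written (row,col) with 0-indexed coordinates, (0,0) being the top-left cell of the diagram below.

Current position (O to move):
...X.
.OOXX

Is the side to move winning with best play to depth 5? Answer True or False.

O winning at [...X./.OOXX]: True

p1 O@[...X./.OOXX]: (0,0)[O..X./.OOXX]+0 (0,1)[.O.X./.OOXX]+0 (0,2)[..OX./.OOXX]+0 (0,4)[...XO/.OOXX]+0 (1,0)[...X./OOOXX]+1*
p2 X@[...X./OOOXX] terminal -1; root [...X./.OOXX] d5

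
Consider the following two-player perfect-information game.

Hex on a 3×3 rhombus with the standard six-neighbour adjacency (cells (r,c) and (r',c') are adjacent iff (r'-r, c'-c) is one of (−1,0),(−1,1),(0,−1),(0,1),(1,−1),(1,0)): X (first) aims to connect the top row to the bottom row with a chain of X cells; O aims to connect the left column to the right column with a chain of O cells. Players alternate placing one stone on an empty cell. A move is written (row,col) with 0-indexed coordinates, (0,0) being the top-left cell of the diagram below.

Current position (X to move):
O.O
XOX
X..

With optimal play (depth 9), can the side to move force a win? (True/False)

[O.O/XOX/X..] X move#1: (0,1):+1/OXO/XOX/X..*, (2,1):-1/O.O/XOX/XX., (2,2):-1/O.O/XOX/X.X
[OXO/XOX/X..] end (terminal -1, O#2); searched O.O/XOX/X.. to 9

X winning at [O.O/XOX/X..]: True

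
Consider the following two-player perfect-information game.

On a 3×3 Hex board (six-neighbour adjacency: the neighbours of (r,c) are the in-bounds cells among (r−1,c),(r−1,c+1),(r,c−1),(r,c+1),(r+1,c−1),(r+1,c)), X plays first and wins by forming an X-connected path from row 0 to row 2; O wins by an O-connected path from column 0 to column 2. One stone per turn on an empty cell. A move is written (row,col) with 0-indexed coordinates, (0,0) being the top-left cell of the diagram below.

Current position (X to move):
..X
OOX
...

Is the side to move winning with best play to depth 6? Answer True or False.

p1 X@[..X/OOX/...]: (0,0)[X.X/OOX/...]+1* (0,1)[.XX/OOX/...]+1 (2,0)[..X/OOX/X..]+1 (2,1)[..X/OOX/.X.]+1 (2,2)[..X/OOX/..X]+1
p2 O@[X.X/OOX/...]: (0,1)[XOX/OOX/...]-1* (2,0)[X.X/OOX/O..]-1 (2,1)[X.X/OOX/.O.]-1 (2,2)[X.X/OOX/..O]-1
p3 X@[XOX/OOX/...]: (2,0)[XOX/OOX/X..]+1* (2,1)[XOX/OOX/.X.]+1 (2,2)[XOX/OOX/..X]+1
p4 O@[XOX/OOX/X..]: (2,1)[XOX/OOX/XO.]-1* (2,2)[XOX/OOX/X.O]-1
p5 X@[XOX/OOX/XO.]: (2,2)[XOX/OOX/XOX]+1*
p6 O@[XOX/OOX/XOX] terminal -1; root [..X/OOX/...] d6

X winning at [..X/OOX/...]: True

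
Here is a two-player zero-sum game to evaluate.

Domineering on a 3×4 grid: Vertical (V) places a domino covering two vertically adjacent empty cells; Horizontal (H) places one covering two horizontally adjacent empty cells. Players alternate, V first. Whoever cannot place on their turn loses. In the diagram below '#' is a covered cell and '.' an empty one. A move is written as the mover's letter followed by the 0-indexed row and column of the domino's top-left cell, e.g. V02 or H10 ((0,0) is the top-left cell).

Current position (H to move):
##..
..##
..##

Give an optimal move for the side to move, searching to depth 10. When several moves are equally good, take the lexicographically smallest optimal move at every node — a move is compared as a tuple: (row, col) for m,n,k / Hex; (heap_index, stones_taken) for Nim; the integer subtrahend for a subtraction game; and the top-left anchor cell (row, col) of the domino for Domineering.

p1 H@[##../..##/..##]: H02[####/..##/..##]-1 H10[##../####/..##]+1* H20[##../..##/####]+1
p2 V@[##../####/..##] terminal -1; root [##../..##/..##] d10

H's best at [##../..##/..##]: H10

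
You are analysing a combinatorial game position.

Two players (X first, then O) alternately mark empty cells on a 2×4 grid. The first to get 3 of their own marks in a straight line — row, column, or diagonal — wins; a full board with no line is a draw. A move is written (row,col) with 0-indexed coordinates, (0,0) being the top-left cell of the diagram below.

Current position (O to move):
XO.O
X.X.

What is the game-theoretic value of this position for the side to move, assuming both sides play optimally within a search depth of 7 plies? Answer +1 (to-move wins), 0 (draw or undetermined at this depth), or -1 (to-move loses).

[XO.O/X.X.] O move#1: (0,2):+1/XOOO/X.X.*, (1,1):+0/XO.O/XOX., (1,3):-1/XO.O/X.XO
[XOOO/X.X.] end (terminal -1, X#2); searched XO.O/X.X. to 7

value(XO.O/X.X., O) = +1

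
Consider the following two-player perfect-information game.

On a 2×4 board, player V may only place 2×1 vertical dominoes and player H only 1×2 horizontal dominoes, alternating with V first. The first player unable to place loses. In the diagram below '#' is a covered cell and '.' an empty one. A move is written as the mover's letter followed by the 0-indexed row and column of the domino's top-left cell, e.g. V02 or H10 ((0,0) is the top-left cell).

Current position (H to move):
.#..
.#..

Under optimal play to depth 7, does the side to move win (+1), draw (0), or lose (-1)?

[.#../.#..] H move#1: H02:+1/.###/.#..*, H12:+1/.#../.###
[.###/.#..] V move#2: V00:-1/####/##..*
[####/##..] H move#3: H12:+1/####/####*
[####/####] end (terminal -1, V#4); searched .#../.#.. to 7

value(.#../.#.., H) = +1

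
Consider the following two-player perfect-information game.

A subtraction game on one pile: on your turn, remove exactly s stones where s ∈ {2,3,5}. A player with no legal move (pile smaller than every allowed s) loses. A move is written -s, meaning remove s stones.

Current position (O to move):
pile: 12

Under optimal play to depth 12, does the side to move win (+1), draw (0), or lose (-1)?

value(12, O) = +1

[12] O move#1: -2:-1/10, -3:-1/9, -5:+1/7*
[7] X move#2: -2:-1/5*, -3:-1/4, -5:-1/2
[5] O move#3: -2:-1/3, -3:-1/2, -5:+1/0*
[0] end (terminal -1, X#4); searched 12 to 12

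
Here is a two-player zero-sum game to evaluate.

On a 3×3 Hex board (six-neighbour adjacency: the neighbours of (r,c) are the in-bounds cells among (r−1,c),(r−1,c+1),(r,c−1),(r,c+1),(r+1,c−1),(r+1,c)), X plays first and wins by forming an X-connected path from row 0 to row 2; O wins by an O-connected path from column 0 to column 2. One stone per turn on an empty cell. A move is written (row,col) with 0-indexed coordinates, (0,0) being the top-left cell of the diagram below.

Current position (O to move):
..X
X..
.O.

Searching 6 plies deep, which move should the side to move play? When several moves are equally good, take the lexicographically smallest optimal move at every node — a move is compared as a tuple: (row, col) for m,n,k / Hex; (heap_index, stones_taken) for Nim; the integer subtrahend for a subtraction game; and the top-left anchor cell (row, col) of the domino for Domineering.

ply 1, O at ..X/X../.O. | (0,0)=-1→O.X/X../.O.; (0,1)=-1→.OX/X../.O.; (1,1)=-1→..X/XO./.O.; (1,2)=-1→..X/X.O/.O.; (2,0)=+1→..X/X../OO.*; (2,2)=-1→..X/X../.OO
ply 2, X at ..X/X../OO. | (0,0)=-1→X.X/X../OO.*; (0,1)=-1→.XX/X../OO.; (1,1)=-1→..X/XX./OO.; (1,2)=-1→..X/X.X/OO.; (2,2)=-1→..X/X../OOX
ply 3, O at X.X/X../OO. | (0,1)=+1→XOX/X../OO.*; (1,1)=+1→X.X/XO./OO.; (1,2)=+1→X.X/X.O/OO.; (2,2)=+1→X.X/X../OOO
ply 4, X at XOX/X../OO. | (1,1)=-1→XOX/XX./OO.*; (1,2)=-1→XOX/X.X/OO.; (2,2)=-1→XOX/X../OOX
ply 5, O at XOX/XX./OO. | (1,2)=+1→XOX/XXO/OO.*; (2,2)=+1→XOX/XX./OOO
ply 6: XOX/XXO/OO. is terminal -1 (X); from ..X/X../.O. depth 6

O's best at [..X/X../.O.]: (2,0)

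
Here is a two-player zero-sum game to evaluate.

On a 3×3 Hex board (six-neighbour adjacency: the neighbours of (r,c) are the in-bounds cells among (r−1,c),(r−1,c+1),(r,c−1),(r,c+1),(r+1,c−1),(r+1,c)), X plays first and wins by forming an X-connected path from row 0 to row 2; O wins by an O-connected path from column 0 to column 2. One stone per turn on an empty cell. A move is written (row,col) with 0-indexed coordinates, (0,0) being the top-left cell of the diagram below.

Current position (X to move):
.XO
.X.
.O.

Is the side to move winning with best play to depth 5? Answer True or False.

X winning at [.XO/.X./.O.]: True

ply 1, X at .XO/.X./.O. | (0,0)=-1→XXO/.X./.O.; (1,0)=-1→.XO/XX./.O.; (1,2)=+1→.XO/.XX/.O.*; (2,0)=+1→.XO/.X./XO.; (2,2)=+1→.XO/.X./.OX
ply 2, O at .XO/.XX/.O. | (0,0)=-1→OXO/.XX/.O.*; (1,0)=-1→.XO/OXX/.O.; (2,0)=-1→.XO/.XX/OO.; (2,2)=-1→.XO/.XX/.OO
ply 3, X at OXO/.XX/.O. | (1,0)=+1→OXO/XXX/.O.*; (2,0)=+1→OXO/.XX/XO.; (2,2)=+1→OXO/.XX/.OX
ply 4, O at OXO/XXX/.O. | (2,0)=-1→OXO/XXX/OO.*; (2,2)=-1→OXO/XXX/.OO
ply 5, X at OXO/XXX/OO. | (2,2)=+1→OXO/XXX/OOX*
ply 6: OXO/XXX/OOX is terminal -1 (O); from .XO/.X./.O. depth 5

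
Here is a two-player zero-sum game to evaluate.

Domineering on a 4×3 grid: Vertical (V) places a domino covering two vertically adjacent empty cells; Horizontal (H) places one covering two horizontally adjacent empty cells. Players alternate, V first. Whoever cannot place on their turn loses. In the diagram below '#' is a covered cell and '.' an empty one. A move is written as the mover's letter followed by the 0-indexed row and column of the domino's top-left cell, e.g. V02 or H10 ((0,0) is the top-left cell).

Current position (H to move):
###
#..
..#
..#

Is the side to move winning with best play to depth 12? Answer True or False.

H winning at [###/#../..#/..#]: True

p1 H@[###/#../..#/..#]: H11[###/###/..#/..#]-1 H20[###/#../###/..#]+1* H30[###/#../..#/###]-1
p2 V@[###/#../###/..#] terminal -1; root [###/#../..#/..#] d12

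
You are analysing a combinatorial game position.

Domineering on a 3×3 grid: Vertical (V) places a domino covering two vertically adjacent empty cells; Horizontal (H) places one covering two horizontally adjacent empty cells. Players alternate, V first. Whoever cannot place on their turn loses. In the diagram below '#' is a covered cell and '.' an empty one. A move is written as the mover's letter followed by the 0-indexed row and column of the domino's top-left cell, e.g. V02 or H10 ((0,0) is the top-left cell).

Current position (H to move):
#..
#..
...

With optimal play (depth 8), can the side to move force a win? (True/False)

[#../#../...] H move#1: H01:-1/###/#../..., H11:+1/#../###/...*, H20:-1/#../#../##., H21:-1/#../#../.##
[#../###/...] end (terminal -1, V#2); searched #../#../... to 8

H winning at [#../#../...]: True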